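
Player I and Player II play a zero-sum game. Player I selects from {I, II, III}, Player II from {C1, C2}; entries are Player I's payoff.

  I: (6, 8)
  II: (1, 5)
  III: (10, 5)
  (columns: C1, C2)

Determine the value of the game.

Row minima: I → 6, II → 1, III → 5; maximin = 6.
Column maxima: C1 → 10, C2 → 8; minimax = 8.
6 ≠ 8, so there is no saddle point; optimal play is mixed.
II is strictly dominated by I, so Player I never plays it.
On the remaining 2×2 (I, III vs C1, C2):
Let Player I play I with probability p. Expected payoff against C1: 6p + 10(1−p) = −4p + 10; against C2: 8p + 5(1−p) = 3p + 5.
Setting these equal: −4p + 10 = 3p + 5 ⇒ −7p = -5 ⇒ p = 5/7, and the value is (-4)·(5/7) + 10 = 50/7.
For Player II: with q = P(C1), equating I's and III's payoffs gives −2q + 8 = 5q + 5 ⇒ q = 3/7.

50/7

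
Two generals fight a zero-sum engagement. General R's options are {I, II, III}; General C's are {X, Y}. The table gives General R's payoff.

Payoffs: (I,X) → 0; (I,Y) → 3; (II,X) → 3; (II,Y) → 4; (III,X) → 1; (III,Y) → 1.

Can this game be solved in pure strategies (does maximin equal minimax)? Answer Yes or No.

Yes

Row minima: I → 0, II → 3, III → 1; maximin = 3.
Column maxima: X → 3, Y → 4; minimax = 3.
maximin = minimax = 3, so a saddle point exists.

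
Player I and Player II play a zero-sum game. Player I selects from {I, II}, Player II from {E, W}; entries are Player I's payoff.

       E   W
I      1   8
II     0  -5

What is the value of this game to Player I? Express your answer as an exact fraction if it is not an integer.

Row minima: I → 1, II → -5; maximin = 1.
Column maxima: E → 1, W → 8; minimax = 1.
Since maximin = minimax = 1, there is a saddle point and the value is 1.

1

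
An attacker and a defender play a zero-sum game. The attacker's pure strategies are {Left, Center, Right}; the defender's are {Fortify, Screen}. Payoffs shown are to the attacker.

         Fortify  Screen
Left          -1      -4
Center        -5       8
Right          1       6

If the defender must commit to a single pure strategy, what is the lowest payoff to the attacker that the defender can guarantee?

1

Column maxima: Fortify → 1, Screen → 8.
The smallest of these is 1.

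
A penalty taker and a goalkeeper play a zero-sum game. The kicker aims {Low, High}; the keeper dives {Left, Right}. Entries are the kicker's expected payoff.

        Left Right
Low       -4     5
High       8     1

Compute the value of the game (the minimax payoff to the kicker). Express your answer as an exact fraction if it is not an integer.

Row minima: Low → -4, High → 1; maximin = 1.
Column maxima: Left → 8, Right → 5; minimax = 5.
1 ≠ 5, so there is no saddle point; optimal play is mixed.
Let the kicker play Low with probability p. Expected payoff against Left: (-4)p + 8(1−p) = −12p + 8; against Right: 5p + 1(1−p) = 4p + 1.
Setting these equal: −12p + 8 = 4p + 1 ⇒ −16p = -7 ⇒ p = 7/16, and the value is (-12)·(7/16) + 8 = 11/4.
For the keeper: with q = P(Left), equating Low's and High's payoffs gives −9q + 5 = 7q + 1 ⇒ q = 1/4.

11/4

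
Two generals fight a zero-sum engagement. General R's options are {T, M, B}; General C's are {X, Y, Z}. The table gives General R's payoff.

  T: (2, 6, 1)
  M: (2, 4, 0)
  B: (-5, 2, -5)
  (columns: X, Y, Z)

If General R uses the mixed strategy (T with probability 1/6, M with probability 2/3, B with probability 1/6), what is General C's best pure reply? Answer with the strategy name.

If General C plays X, General R's expected payoff is (1/6)·2 + (2/3)·2 + (1/6)·(-5) = 5/6.
If General C plays Y, General R's expected payoff is (1/6)·6 + (2/3)·4 + (1/6)·2 = 4.
If General C plays Z, General R's expected payoff is (1/6)·1 + (2/3)·0 + (1/6)·(-5) = -2/3.
General C minimizes General R's payoff; the smallest is -2/3, so the best response is Z.

Z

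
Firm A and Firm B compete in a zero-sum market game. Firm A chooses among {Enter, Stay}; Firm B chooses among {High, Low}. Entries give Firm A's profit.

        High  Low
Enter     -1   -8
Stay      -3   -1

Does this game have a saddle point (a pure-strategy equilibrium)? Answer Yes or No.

Row minima: Enter → -8, Stay → -3; maximin = -3.
Column maxima: High → -1, Low → -1; minimax = -1.
-3 ≠ -1, so no pure-strategy equilibrium exists.

No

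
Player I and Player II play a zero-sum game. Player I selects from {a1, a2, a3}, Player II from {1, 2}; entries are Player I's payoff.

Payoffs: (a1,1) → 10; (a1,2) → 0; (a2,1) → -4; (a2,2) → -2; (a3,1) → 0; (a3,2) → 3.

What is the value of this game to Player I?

30/13

Row minima: a1 → 0, a2 → -4, a3 → 0; maximin = 0.
Column maxima: 1 → 10, 2 → 3; minimax = 3.
0 ≠ 3, so there is no saddle point; optimal play is mixed.
a2 is strictly dominated by a1, so Player I never plays it.
On the remaining 2×2 (a1, a3 vs 1, 2):
Let Player I play a1 with probability p. Expected payoff against 1: 10p + 0(1−p) = 10p; against 2: 0p + 3(1−p) = −3p + 3.
Setting these equal: 10p = −3p + 3 ⇒ 13p = 3 ⇒ p = 3/13, and the value is (10)·(3/13) = 30/13.
For Player II: with q = P(1), equating a1's and a3's payoffs gives 10q = −3q + 3 ⇒ q = 3/13.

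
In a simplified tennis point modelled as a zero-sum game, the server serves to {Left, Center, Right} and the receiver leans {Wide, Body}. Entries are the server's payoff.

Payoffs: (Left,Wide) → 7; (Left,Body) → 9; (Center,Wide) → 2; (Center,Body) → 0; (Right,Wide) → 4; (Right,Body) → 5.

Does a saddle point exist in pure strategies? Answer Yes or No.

Yes

Row minima: Left → 7, Center → 0, Right → 4; maximin = 7.
Column maxima: Wide → 7, Body → 9; minimax = 7.
maximin = minimax = 7, so a saddle point exists.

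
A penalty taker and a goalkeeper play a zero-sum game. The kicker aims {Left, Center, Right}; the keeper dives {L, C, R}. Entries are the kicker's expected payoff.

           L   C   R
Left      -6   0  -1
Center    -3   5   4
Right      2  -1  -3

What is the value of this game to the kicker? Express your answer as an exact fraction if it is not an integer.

-1/12

Row minima: Left → -6, Center → -3, Right → -3; maximin = -3.
Column maxima: L → 2, C → 5, R → 4; minimax = 2.
-3 ≠ 2, so there is no saddle point; optimal play is mixed.
Left is strictly dominated by Center, so the kicker never plays it.
C is strictly dominated by R (it gives the kicker strictly more in every row), so the keeper never plays it.
On the remaining 2×2 (Center, Right vs L, R):
Let the kicker play Center with probability p. Expected payoff against L: (-3)p + 2(1−p) = −5p + 2; against R: 4p + (-3)(1−p) = 7p − 3.
Setting these equal: −5p + 2 = 7p − 3 ⇒ −12p = -5 ⇒ p = 5/12, and the value is (-5)·(5/12) + 2 = -1/12.
For the keeper: with q = P(L), equating Center's and Right's payoffs gives −7q + 4 = 5q − 3 ⇒ q = 7/12.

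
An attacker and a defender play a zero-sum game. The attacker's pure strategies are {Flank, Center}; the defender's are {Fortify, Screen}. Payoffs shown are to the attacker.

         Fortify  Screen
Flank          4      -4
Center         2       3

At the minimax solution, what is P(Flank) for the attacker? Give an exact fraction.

Row minima: Flank → -4, Center → 2; maximin = 2.
Column maxima: Fortify → 4, Screen → 3; minimax = 3.
2 ≠ 3, so there is no saddle point; optimal play is mixed.
Let the attacker play Flank with probability p. Expected payoff against Fortify: 4p + 2(1−p) = 2p + 2; against Screen: (-4)p + 3(1−p) = −7p + 3.
Setting these equal: 2p + 2 = −7p + 3 ⇒ 9p = 1 ⇒ p = 1/9, and the value is (2)·(1/9) + 2 = 20/9.
For the defender: with q = P(Fortify), equating Flank's and Center's payoffs gives 8q − 4 = −q + 3 ⇒ q = 7/9.

1/9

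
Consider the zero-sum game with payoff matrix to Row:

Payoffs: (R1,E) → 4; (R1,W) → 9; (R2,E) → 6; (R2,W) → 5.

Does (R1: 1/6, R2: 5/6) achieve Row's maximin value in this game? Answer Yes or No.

Against E this mix gives (1/6)·4 + (5/6)·6 = 17/3.
Against W this mix gives (1/6)·9 + (5/6)·5 = 17/3.
All of Column's active replies (E, W) yield 17/3, and no column does worse for Row. The mix makes Column indifferent and guarantees 17/3, so it is optimal.

Yes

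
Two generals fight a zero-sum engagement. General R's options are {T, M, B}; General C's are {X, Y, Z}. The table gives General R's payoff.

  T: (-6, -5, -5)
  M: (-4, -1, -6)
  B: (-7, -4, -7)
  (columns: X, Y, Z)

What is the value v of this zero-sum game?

Row minima: T → -6, M → -6, B → -7; maximin = -6.
Column maxima: X → -4, Y → -1, Z → -5; minimax = -5.
-6 ≠ -5, so there is no saddle point; optimal play is mixed.
B is strictly dominated by M, so General R never plays it.
Y is strictly dominated by X (it gives General R strictly more in every row), so General C never plays it.
On the remaining 2×2 (T, M vs X, Z):
Let General R play T with probability p. Expected payoff against X: (-6)p + (-4)(1−p) = −2p − 4; against Z: (-5)p + (-6)(1−p) = p − 6.
Setting these equal: −2p − 4 = p − 6 ⇒ −3p = -2 ⇒ p = 2/3, and the value is (-2)·(2/3) − 4 = -16/3.
For General C: with q = P(X), equating T's and M's payoffs gives −q − 5 = 2q − 6 ⇒ q = 1/3.

-16/3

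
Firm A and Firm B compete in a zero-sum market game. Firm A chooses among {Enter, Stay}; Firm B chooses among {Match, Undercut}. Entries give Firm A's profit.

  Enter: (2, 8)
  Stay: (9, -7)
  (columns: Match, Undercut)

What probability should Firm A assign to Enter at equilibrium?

Row minima: Enter → 2, Stay → -7; maximin = 2.
Column maxima: Match → 9, Undercut → 8; minimax = 8.
2 ≠ 8, so there is no saddle point; optimal play is mixed.
Let Firm A play Enter with probability p. Expected payoff against Match: 2p + 9(1−p) = −7p + 9; against Undercut: 8p + (-7)(1−p) = 15p − 7.
Setting these equal: −7p + 9 = 15p − 7 ⇒ −22p = -16 ⇒ p = 8/11, and the value is (-7)·(8/11) + 9 = 43/11.
For Firm B: with q = P(Match), equating Enter's and Stay's payoffs gives −6q + 8 = 16q − 7 ⇒ q = 15/22.

8/11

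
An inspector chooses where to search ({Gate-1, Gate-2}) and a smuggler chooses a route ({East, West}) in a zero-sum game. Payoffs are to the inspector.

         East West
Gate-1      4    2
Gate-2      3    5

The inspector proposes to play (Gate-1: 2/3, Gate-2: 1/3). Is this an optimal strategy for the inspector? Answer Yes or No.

Against East this mix gives (2/3)·4 + (1/3)·3 = 11/3.
Against West this mix gives (2/3)·2 + (1/3)·5 = 3.
The smuggler will play West, holding the inspector to 3. Shifting weight toward the row that does better against West would raise this floor (the equalizing mix achieves 7/2 against both West and East), so the proposed strategy is not optimal.

No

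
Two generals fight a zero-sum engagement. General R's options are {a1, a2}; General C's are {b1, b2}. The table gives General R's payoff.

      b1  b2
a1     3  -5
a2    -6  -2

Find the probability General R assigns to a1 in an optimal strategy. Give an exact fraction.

Row minima: a1 → -5, a2 → -6; maximin = -5.
Column maxima: b1 → 3, b2 → -2; minimax = -2.
-5 ≠ -2, so there is no saddle point; optimal play is mixed.
Let General R play a1 with probability p. Expected payoff against b1: 3p + (-6)(1−p) = 9p − 6; against b2: (-5)p + (-2)(1−p) = −3p − 2.
Setting these equal: 9p − 6 = −3p − 2 ⇒ 12p = 4 ⇒ p = 1/3, and the value is (9)·(1/3) − 6 = -3.
For General C: with q = P(b1), equating a1's and a2's payoffs gives 8q − 5 = −4q − 2 ⇒ q = 1/4.

1/3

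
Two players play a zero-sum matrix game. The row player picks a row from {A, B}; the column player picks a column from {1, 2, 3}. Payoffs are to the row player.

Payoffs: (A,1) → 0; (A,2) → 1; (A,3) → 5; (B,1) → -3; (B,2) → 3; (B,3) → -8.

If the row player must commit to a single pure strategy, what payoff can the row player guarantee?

0

Row minima: A → 0, B → -8.
The best of these is 0.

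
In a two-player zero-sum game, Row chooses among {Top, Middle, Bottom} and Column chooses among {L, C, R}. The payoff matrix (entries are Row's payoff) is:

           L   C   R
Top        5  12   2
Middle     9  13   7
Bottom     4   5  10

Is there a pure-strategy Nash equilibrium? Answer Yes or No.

No

Row minima: Top → 2, Middle → 7, Bottom → 4; maximin = 7.
Column maxima: L → 9, C → 13, R → 10; minimax = 9.
7 ≠ 9, so no pure-strategy equilibrium exists.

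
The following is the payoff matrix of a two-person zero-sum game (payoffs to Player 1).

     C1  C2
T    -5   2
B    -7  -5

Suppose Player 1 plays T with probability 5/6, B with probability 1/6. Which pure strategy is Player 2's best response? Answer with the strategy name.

C1

If Player 2 plays C1, Player 1's expected payoff is (5/6)·(-5) + (1/6)·(-7) = -16/3.
If Player 2 plays C2, Player 1's expected payoff is (5/6)·2 + (1/6)·(-5) = 5/6.
Player 2 minimizes Player 1's payoff; the smallest is -16/3, so the best response is C1.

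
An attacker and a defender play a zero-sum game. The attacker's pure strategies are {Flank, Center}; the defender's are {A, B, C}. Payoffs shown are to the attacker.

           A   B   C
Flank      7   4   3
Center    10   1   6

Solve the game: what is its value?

7/2

Row minima: Flank → 3, Center → 1; maximin = 3.
Column maxima: A → 10, B → 4, C → 6; minimax = 4.
3 ≠ 4, so there is no saddle point; optimal play is mixed.
A is strictly dominated by B (it gives the attacker strictly more in every row), so the defender never plays it.
On the remaining 2×2 (Flank, Center vs B, C):
Let the attacker play Flank with probability p. Expected payoff against B: 4p + 1(1−p) = 3p + 1; against C: 3p + 6(1−p) = −3p + 6.
Setting these equal: 3p + 1 = −3p + 6 ⇒ 6p = 5 ⇒ p = 5/6, and the value is (3)·(5/6) + 1 = 7/2.
For the defender: with q = P(B), equating Flank's and Center's payoffs gives q + 3 = −5q + 6 ⇒ q = 1/2.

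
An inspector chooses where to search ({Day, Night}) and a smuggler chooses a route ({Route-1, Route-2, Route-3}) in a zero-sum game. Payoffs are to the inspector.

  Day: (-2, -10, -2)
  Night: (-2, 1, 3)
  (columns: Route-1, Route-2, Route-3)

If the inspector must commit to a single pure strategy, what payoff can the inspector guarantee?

Row minima: Day → -10, Night → -2.
The best of these is -2.

-2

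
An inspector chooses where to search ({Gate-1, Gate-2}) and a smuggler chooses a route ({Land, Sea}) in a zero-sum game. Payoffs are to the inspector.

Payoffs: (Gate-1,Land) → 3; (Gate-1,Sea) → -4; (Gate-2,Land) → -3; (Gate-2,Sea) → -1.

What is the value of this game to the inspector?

-5/3

Row minima: Gate-1 → -4, Gate-2 → -3; maximin = -3.
Column maxima: Land → 3, Sea → -1; minimax = -1.
-3 ≠ -1, so there is no saddle point; optimal play is mixed.
Let the inspector play Gate-1 with probability p. Expected payoff against Land: 3p + (-3)(1−p) = 6p − 3; against Sea: (-4)p + (-1)(1−p) = −3p − 1.
Setting these equal: 6p − 3 = −3p − 1 ⇒ 9p = 2 ⇒ p = 2/9, and the value is (6)·(2/9) − 3 = -5/3.
For the smuggler: with q = P(Land), equating Gate-1's and Gate-2's payoffs gives 7q − 4 = −2q − 1 ⇒ q = 1/3.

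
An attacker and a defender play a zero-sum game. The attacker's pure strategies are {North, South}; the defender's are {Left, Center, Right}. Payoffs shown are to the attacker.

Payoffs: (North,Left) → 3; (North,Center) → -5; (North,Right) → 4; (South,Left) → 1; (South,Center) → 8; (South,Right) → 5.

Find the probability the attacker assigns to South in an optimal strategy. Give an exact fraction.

8/15

Row minima: North → -5, South → 1; maximin = 1.
Column maxima: Left → 3, Center → 8, Right → 5; minimax = 3.
1 ≠ 3, so there is no saddle point; optimal play is mixed.
Right is strictly dominated by Left (it gives the attacker strictly more in every row), so the defender never plays it.
On the remaining 2×2 (North, South vs Left, Center):
Let the attacker play North with probability p. Expected payoff against Left: 3p + 1(1−p) = 2p + 1; against Center: (-5)p + 8(1−p) = −13p + 8.
Setting these equal: 2p + 1 = −13p + 8 ⇒ 15p = 7 ⇒ p = 7/15, and the value is (2)·(7/15) + 1 = 29/15.
For the defender: with q = P(Left), equating North's and South's payoffs gives 8q − 5 = −7q + 8 ⇒ q = 13/15.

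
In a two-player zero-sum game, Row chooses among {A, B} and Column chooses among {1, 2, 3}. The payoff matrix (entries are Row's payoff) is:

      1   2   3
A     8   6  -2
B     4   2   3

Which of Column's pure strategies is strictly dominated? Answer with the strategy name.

2 holds Row's payoff strictly below 1 in every row: 6 < 8, 2 < 4.
So 1 is strictly dominated for Column.

1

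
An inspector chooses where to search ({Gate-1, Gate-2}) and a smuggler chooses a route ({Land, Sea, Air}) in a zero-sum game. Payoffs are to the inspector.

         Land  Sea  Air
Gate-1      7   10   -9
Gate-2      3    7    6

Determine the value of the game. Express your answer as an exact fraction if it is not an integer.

69/19

Row minima: Gate-1 → -9, Gate-2 → 3; maximin = 3.
Column maxima: Land → 7, Sea → 10, Air → 6; minimax = 6.
3 ≠ 6, so there is no saddle point; optimal play is mixed.
Sea is strictly dominated by Land (it gives the inspector strictly more in every row), so the smuggler never plays it.
On the remaining 2×2 (Gate-1, Gate-2 vs Land, Air):
Let the inspector play Gate-1 with probability p. Expected payoff against Land: 7p + 3(1−p) = 4p + 3; against Air: (-9)p + 6(1−p) = −15p + 6.
Setting these equal: 4p + 3 = −15p + 6 ⇒ 19p = 3 ⇒ p = 3/19, and the value is (4)·(3/19) + 3 = 69/19.
For the smuggler: with q = P(Land), equating Gate-1's and Gate-2's payoffs gives 16q − 9 = −3q + 6 ⇒ q = 15/19.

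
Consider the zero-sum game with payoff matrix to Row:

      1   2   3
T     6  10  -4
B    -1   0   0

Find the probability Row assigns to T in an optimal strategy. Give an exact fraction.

1/11

Row minima: T → -4, B → -1; maximin = -1.
Column maxima: 1 → 6, 2 → 10, 3 → 0; minimax = 0.
-1 ≠ 0, so there is no saddle point; optimal play is mixed.
2 is strictly dominated by 1 (it gives Row strictly more in every row), so Column never plays it.
On the remaining 2×2 (T, B vs 1, 3):
Let Row play T with probability p. Expected payoff against 1: 6p + (-1)(1−p) = 7p − 1; against 3: (-4)p + 0(1−p) = −4p.
Setting these equal: 7p − 1 = −4p ⇒ 11p = 1 ⇒ p = 1/11, and the value is (7)·(1/11) − 1 = -4/11.
For Column: with q = P(1), equating T's and B's payoffs gives 10q − 4 = −q ⇒ q = 4/11.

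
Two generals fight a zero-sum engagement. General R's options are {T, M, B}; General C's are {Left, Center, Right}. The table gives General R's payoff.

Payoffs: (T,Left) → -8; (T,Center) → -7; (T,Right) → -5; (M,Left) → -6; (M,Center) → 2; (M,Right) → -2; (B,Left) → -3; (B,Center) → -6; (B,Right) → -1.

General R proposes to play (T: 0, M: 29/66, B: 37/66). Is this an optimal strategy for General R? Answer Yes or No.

No

Against Left this mix gives (29/66)·(-6) + (37/66)·(-3) = -95/22.
Against Center this mix gives (29/66)·2 + (37/66)·(-6) = -82/33.
Against Right this mix gives (29/66)·(-2) + (37/66)·(-1) = -95/66.
General C will play Left, holding General R to -95/22. Shifting weight toward the row that does better against Left would raise this floor (the equalizing mix achieves -42/11 against both Left and Center), so the proposed strategy is not optimal.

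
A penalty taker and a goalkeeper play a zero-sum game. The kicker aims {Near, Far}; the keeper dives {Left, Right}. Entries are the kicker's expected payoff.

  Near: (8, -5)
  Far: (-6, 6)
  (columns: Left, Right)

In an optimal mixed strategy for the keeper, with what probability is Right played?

14/25

Row minima: Near → -5, Far → -6; maximin = -5.
Column maxima: Left → 8, Right → 6; minimax = 6.
-5 ≠ 6, so there is no saddle point; optimal play is mixed.
Let the kicker play Near with probability p. Expected payoff against Left: 8p + (-6)(1−p) = 14p − 6; against Right: (-5)p + 6(1−p) = −11p + 6.
Setting these equal: 14p − 6 = −11p + 6 ⇒ 25p = 12 ⇒ p = 12/25, and the value is (14)·(12/25) − 6 = 18/25.
For the keeper: with q = P(Left), equating Near's and Far's payoffs gives 13q − 5 = −12q + 6 ⇒ q = 11/25.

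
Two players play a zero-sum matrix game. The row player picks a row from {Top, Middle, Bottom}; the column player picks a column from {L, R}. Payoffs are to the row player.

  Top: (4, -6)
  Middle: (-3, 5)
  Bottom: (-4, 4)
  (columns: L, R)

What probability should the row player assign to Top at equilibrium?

Row minima: Top → -6, Middle → -3, Bottom → -4; maximin = -3.
Column maxima: L → 4, R → 5; minimax = 4.
-3 ≠ 4, so there is no saddle point; optimal play is mixed.
Bottom is strictly dominated by Middle, so the row player never plays it.
On the remaining 2×2 (Top, Middle vs L, R):
Let the row player play Top with probability p. Expected payoff against L: 4p + (-3)(1−p) = 7p − 3; against R: (-6)p + 5(1−p) = −11p + 5.
Setting these equal: 7p − 3 = −11p + 5 ⇒ 18p = 8 ⇒ p = 4/9, and the value is (7)·(4/9) − 3 = 1/9.
For the column player: with q = P(L), equating Top's and Middle's payoffs gives 10q − 6 = −8q + 5 ⇒ q = 11/18.

4/9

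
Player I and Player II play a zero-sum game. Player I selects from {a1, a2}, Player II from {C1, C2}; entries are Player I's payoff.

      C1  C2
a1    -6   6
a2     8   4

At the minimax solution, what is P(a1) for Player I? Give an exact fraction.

1/4

Row minima: a1 → -6, a2 → 4; maximin = 4.
Column maxima: C1 → 8, C2 → 6; minimax = 6.
4 ≠ 6, so there is no saddle point; optimal play is mixed.
Let Player I play a1 with probability p. Expected payoff against C1: (-6)p + 8(1−p) = −14p + 8; against C2: 6p + 4(1−p) = 2p + 4.
Setting these equal: −14p + 8 = 2p + 4 ⇒ −16p = -4 ⇒ p = 1/4, and the value is (-14)·(1/4) + 8 = 9/2.
For Player II: with q = P(C1), equating a1's and a2's payoffs gives −12q + 6 = 4q + 4 ⇒ q = 1/8.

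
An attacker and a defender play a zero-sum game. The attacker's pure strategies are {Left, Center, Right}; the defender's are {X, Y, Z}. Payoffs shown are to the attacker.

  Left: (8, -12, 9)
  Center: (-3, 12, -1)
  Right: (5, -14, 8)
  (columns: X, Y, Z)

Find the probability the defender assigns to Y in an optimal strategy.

Row minima: Left → -12, Center → -3, Right → -14; maximin = -3.
Column maxima: X → 8, Y → 12, Z → 9; minimax = 8.
-3 ≠ 8, so there is no saddle point; optimal play is mixed.
Right is strictly dominated by Left, so the attacker never plays it.
Z is strictly dominated by X (it gives the attacker strictly more in every row), so the defender never plays it.
On the remaining 2×2 (Left, Center vs X, Y):
Let the attacker play Left with probability p. Expected payoff against X: 8p + (-3)(1−p) = 11p − 3; against Y: (-12)p + 12(1−p) = −24p + 12.
Setting these equal: 11p − 3 = −24p + 12 ⇒ 35p = 15 ⇒ p = 3/7, and the value is (11)·(3/7) − 3 = 12/7.
For the defender: with q = P(X), equating Left's and Center's payoffs gives 20q − 12 = −15q + 12 ⇒ q = 24/35.

11/35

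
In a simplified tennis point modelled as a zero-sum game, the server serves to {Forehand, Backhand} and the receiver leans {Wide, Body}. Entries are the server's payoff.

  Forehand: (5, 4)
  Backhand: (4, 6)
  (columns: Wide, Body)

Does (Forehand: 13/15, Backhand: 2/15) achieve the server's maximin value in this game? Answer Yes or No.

Against Wide this mix gives (13/15)·5 + (2/15)·4 = 73/15.
Against Body this mix gives (13/15)·4 + (2/15)·6 = 64/15.
The receiver will play Body, holding the server to 64/15. Shifting weight toward the row that does better against Body would raise this floor (the equalizing mix achieves 14/3 against both Body and Wide), so the proposed strategy is not optimal.

No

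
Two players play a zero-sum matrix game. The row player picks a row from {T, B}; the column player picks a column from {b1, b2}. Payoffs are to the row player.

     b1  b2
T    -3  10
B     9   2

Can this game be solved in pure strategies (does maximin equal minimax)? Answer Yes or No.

Row minima: T → -3, B → 2; maximin = 2.
Column maxima: b1 → 9, b2 → 10; minimax = 9.
2 ≠ 9, so no pure-strategy equilibrium exists.

No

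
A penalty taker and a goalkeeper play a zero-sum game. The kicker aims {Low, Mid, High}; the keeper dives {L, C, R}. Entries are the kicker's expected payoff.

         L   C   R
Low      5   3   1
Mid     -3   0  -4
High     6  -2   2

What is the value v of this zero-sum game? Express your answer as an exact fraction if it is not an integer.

Row minima: Low → 1, Mid → -4, High → -2; maximin = 1.
Column maxima: L → 6, C → 3, R → 2; minimax = 2.
1 ≠ 2, so there is no saddle point; optimal play is mixed.
Mid is strictly dominated by Low, so the kicker never plays it.
With Mid eliminated, L is strictly dominated by C (it gives the kicker strictly more in every remaining row), so the keeper never plays it.
On the remaining 2×2 (Low, High vs C, R):
Let the kicker play Low with probability p. Expected payoff against C: 3p + (-2)(1−p) = 5p − 2; against R: 1p + 2(1−p) = −p + 2.
Setting these equal: 5p − 2 = −p + 2 ⇒ 6p = 4 ⇒ p = 2/3, and the value is (5)·(2/3) − 2 = 4/3.
For the keeper: with q = P(C), equating Low's and High's payoffs gives 2q + 1 = −4q + 2 ⇒ q = 1/6.

4/3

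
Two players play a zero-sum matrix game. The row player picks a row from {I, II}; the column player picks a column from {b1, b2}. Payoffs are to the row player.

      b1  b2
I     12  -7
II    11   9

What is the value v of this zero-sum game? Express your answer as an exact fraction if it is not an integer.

9

Row minima: I → -7, II → 9; maximin = 9.
Column maxima: b1 → 12, b2 → 9; minimax = 9.
Since maximin = minimax = 9, there is a saddle point and the value is 9.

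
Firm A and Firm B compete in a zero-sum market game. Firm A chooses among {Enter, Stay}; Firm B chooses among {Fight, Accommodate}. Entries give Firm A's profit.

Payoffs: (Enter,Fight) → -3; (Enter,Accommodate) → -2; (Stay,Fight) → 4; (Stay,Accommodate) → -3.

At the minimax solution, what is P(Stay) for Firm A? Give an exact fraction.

1/8

Row minima: Enter → -3, Stay → -3; maximin = -3.
Column maxima: Fight → 4, Accommodate → -2; minimax = -2.
-3 ≠ -2, so there is no saddle point; optimal play is mixed.
Let Firm A play Enter with probability p. Expected payoff against Fight: (-3)p + 4(1−p) = −7p + 4; against Accommodate: (-2)p + (-3)(1−p) = p − 3.
Setting these equal: −7p + 4 = p − 3 ⇒ −8p = -7 ⇒ p = 7/8, and the value is (-7)·(7/8) + 4 = -17/8.
For Firm B: with q = P(Fight), equating Enter's and Stay's payoffs gives −q − 2 = 7q − 3 ⇒ q = 1/8.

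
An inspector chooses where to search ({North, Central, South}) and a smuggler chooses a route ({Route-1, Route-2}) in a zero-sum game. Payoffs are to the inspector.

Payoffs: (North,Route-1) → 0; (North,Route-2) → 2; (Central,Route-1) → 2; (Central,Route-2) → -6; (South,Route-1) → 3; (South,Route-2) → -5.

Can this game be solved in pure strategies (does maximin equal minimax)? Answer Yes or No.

Row minima: North → 0, Central → -6, South → -5; maximin = 0.
Column maxima: Route-1 → 3, Route-2 → 2; minimax = 2.
0 ≠ 2, so no pure-strategy equilibrium exists.

No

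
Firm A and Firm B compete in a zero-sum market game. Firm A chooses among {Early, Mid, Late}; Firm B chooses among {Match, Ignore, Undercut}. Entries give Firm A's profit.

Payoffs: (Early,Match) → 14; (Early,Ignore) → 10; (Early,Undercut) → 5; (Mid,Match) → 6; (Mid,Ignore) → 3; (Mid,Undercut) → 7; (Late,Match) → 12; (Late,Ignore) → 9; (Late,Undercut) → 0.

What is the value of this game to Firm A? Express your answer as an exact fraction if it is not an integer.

Row minima: Early → 5, Mid → 3, Late → 0; maximin = 5.
Column maxima: Match → 14, Ignore → 10, Undercut → 7; minimax = 7.
5 ≠ 7, so there is no saddle point; optimal play is mixed.
Late is strictly dominated by Early, so Firm A never plays it.
Match is strictly dominated by Ignore (it gives Firm A strictly more in every row), so Firm B never plays it.
On the remaining 2×2 (Early, Mid vs Ignore, Undercut):
Let Firm A play Early with probability p. Expected payoff against Ignore: 10p + 3(1−p) = 7p + 3; against Undercut: 5p + 7(1−p) = −2p + 7.
Setting these equal: 7p + 3 = −2p + 7 ⇒ 9p = 4 ⇒ p = 4/9, and the value is (7)·(4/9) + 3 = 55/9.
For Firm B: with q = P(Ignore), equating Early's and Mid's payoffs gives 5q + 5 = −4q + 7 ⇒ q = 2/9.

55/9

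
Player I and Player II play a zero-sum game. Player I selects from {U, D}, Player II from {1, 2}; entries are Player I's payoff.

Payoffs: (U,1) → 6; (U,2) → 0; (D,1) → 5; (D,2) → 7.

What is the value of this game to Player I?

Row minima: U → 0, D → 5; maximin = 5.
Column maxima: 1 → 6, 2 → 7; minimax = 6.
5 ≠ 6, so there is no saddle point; optimal play is mixed.
Let Player I play U with probability p. Expected payoff against 1: 6p + 5(1−p) = p + 5; against 2: 0p + 7(1−p) = −7p + 7.
Setting these equal: p + 5 = −7p + 7 ⇒ 8p = 2 ⇒ p = 1/4, and the value is (1)·(1/4) + 5 = 21/4.
For Player II: with q = P(1), equating U's and D's payoffs gives 6q = −2q + 7 ⇒ q = 7/8.

21/4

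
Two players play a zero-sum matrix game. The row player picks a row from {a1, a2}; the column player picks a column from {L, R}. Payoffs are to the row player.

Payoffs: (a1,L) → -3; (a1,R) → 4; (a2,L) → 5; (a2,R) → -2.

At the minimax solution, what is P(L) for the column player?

Row minima: a1 → -3, a2 → -2; maximin = -2.
Column maxima: L → 5, R → 4; minimax = 4.
-2 ≠ 4, so there is no saddle point; optimal play is mixed.
Let the row player play a1 with probability p. Expected payoff against L: (-3)p + 5(1−p) = −8p + 5; against R: 4p + (-2)(1−p) = 6p − 2.
Setting these equal: −8p + 5 = 6p − 2 ⇒ −14p = -7 ⇒ p = 1/2, and the value is (-8)·(1/2) + 5 = 1.
For the column player: with q = P(L), equating a1's and a2's payoffs gives −7q + 4 = 7q − 2 ⇒ q = 3/7.

3/7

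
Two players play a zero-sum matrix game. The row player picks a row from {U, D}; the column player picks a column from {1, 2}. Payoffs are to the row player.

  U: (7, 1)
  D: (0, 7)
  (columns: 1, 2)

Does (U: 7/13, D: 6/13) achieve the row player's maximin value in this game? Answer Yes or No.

Against 1 this mix gives (7/13)·7 + (6/13)·0 = 49/13.
Against 2 this mix gives (7/13)·1 + (6/13)·7 = 49/13.
All of the column player's active replies (1, 2) yield 49/13, and no column does worse for the row player. The mix makes the column player indifferent and guarantees 49/13, so it is optimal.

Yes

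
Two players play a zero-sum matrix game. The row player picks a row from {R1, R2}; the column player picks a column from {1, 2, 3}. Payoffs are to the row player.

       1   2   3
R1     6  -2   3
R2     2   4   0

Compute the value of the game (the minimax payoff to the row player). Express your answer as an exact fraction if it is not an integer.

Row minima: R1 → -2, R2 → 0; maximin = 0.
Column maxima: 1 → 6, 2 → 4, 3 → 3; minimax = 3.
0 ≠ 3, so there is no saddle point; optimal play is mixed.
1 is strictly dominated by 3 (it gives the row player strictly more in every row), so the column player never plays it.
On the remaining 2×2 (R1, R2 vs 2, 3):
Let the row player play R1 with probability p. Expected payoff against 2: (-2)p + 4(1−p) = −6p + 4; against 3: 3p + 0(1−p) = 3p.
Setting these equal: −6p + 4 = 3p ⇒ −9p = -4 ⇒ p = 4/9, and the value is (-6)·(4/9) + 4 = 4/3.
For the column player: with q = P(2), equating R1's and R2's payoffs gives −5q + 3 = 4q ⇒ q = 1/3.

4/3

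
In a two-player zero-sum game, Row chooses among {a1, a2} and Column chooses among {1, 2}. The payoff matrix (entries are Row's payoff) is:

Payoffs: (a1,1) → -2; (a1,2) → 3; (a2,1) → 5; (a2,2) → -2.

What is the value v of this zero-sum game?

Row minima: a1 → -2, a2 → -2; maximin = -2.
Column maxima: 1 → 5, 2 → 3; minimax = 3.
-2 ≠ 3, so there is no saddle point; optimal play is mixed.
Let Row play a1 with probability p. Expected payoff against 1: (-2)p + 5(1−p) = −7p + 5; against 2: 3p + (-2)(1−p) = 5p − 2.
Setting these equal: −7p + 5 = 5p − 2 ⇒ −12p = -7 ⇒ p = 7/12, and the value is (-7)·(7/12) + 5 = 11/12.
For Column: with q = P(1), equating a1's and a2's payoffs gives −5q + 3 = 7q − 2 ⇒ q = 5/12.

11/12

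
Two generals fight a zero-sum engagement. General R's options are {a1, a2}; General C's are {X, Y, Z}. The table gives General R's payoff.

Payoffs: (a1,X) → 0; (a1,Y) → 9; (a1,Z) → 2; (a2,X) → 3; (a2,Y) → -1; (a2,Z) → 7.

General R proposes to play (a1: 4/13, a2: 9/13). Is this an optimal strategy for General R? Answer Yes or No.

Yes

Against X this mix gives (4/13)·0 + (9/13)·3 = 27/13.
Against Y this mix gives (4/13)·9 + (9/13)·(-1) = 27/13.
Against Z this mix gives (4/13)·2 + (9/13)·7 = 71/13.
All of General C's active replies (X, Y) yield 27/13, and no column does worse for General R. The mix makes General C indifferent and guarantees 27/13, so it is optimal.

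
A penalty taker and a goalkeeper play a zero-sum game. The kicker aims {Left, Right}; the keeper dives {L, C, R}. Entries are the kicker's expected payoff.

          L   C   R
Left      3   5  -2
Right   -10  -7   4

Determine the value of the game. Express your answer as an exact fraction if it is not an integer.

-8/19

Row minima: Left → -2, Right → -10; maximin = -2.
Column maxima: L → 3, C → 5, R → 4; minimax = 3.
-2 ≠ 3, so there is no saddle point; optimal play is mixed.
C is strictly dominated by L (it gives the kicker strictly more in every row), so the keeper never plays it.
On the remaining 2×2 (Left, Right vs L, R):
Let the kicker play Left with probability p. Expected payoff against L: 3p + (-10)(1−p) = 13p − 10; against R: (-2)p + 4(1−p) = −6p + 4.
Setting these equal: 13p − 10 = −6p + 4 ⇒ 19p = 14 ⇒ p = 14/19, and the value is (13)·(14/19) − 10 = -8/19.
For the keeper: with q = P(L), equating Left's and Right's payoffs gives 5q − 2 = −14q + 4 ⇒ q = 6/19.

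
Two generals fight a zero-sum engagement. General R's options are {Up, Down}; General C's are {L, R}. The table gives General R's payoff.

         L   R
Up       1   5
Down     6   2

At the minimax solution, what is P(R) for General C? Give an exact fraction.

5/8

Row minima: Up → 1, Down → 2; maximin = 2.
Column maxima: L → 6, R → 5; minimax = 5.
2 ≠ 5, so there is no saddle point; optimal play is mixed.
Let General R play Up with probability p. Expected payoff against L: 1p + 6(1−p) = −5p + 6; against R: 5p + 2(1−p) = 3p + 2.
Setting these equal: −5p + 6 = 3p + 2 ⇒ −8p = -4 ⇒ p = 1/2, and the value is (-5)·(1/2) + 6 = 7/2.
For General C: with q = P(L), equating Up's and Down's payoffs gives −4q + 5 = 4q + 2 ⇒ q = 3/8.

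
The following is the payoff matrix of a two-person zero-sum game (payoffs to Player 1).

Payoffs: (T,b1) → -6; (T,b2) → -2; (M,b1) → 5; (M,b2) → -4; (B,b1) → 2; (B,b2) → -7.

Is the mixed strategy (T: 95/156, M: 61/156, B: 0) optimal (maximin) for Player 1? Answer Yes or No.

Against b1 this mix gives (95/156)·(-6) + (61/156)·5 = -265/156.
Against b2 this mix gives (95/156)·(-2) + (61/156)·(-4) = -217/78.
Player 2 will play b2, holding Player 1 to -217/78. Shifting weight toward the row that does better against b2 would raise this floor (the equalizing mix achieves -34/13 against both b2 and b1), so the proposed strategy is not optimal.

No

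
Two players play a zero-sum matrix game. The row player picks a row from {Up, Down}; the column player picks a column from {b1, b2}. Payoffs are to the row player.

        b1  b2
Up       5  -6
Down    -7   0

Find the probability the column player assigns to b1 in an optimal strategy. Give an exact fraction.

Row minima: Up → -6, Down → -7; maximin = -6.
Column maxima: b1 → 5, b2 → 0; minimax = 0.
-6 ≠ 0, so there is no saddle point; optimal play is mixed.
Let the row player play Up with probability p. Expected payoff against b1: 5p + (-7)(1−p) = 12p − 7; against b2: (-6)p + 0(1−p) = −6p.
Setting these equal: 12p − 7 = −6p ⇒ 18p = 7 ⇒ p = 7/18, and the value is (12)·(7/18) − 7 = -7/3.
For the column player: with q = P(b1), equating Up's and Down's payoffs gives 11q − 6 = −7q ⇒ q = 1/3.

1/3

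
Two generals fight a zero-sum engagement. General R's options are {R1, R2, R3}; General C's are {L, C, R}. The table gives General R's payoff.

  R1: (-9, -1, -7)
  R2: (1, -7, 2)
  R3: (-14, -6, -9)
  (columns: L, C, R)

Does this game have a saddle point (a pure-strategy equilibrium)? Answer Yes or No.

No

Row minima: R1 → -9, R2 → -7, R3 → -14; maximin = -7.
Column maxima: L → 1, C → -1, R → 2; minimax = -1.
-7 ≠ -1, so no pure-strategy equilibrium exists.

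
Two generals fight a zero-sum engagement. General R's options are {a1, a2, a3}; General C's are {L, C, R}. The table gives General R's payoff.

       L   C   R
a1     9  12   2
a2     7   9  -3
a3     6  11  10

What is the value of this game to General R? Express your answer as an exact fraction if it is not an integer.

78/11

Row minima: a1 → 2, a2 → -3, a3 → 6; maximin = 6.
Column maxima: L → 9, C → 12, R → 10; minimax = 9.
6 ≠ 9, so there is no saddle point; optimal play is mixed.
a2 is strictly dominated by a1, so General R never plays it.
C is strictly dominated by L (it gives General R strictly more in every row), so General C never plays it.
On the remaining 2×2 (a1, a3 vs L, R):
Let General R play a1 with probability p. Expected payoff against L: 9p + 6(1−p) = 3p + 6; against R: 2p + 10(1−p) = −8p + 10.
Setting these equal: 3p + 6 = −8p + 10 ⇒ 11p = 4 ⇒ p = 4/11, and the value is (3)·(4/11) + 6 = 78/11.
For General C: with q = P(L), equating a1's and a3's payoffs gives 7q + 2 = −4q + 10 ⇒ q = 8/11.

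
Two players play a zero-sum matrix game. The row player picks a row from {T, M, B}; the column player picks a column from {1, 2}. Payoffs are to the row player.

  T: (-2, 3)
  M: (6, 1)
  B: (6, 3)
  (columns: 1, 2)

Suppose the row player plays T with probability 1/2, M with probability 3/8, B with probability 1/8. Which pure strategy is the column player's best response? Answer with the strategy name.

If the column player plays 1, the row player's expected payoff is (1/2)·(-2) + (3/8)·6 + (1/8)·6 = 2.
If the column player plays 2, the row player's expected payoff is (1/2)·3 + (3/8)·1 + (1/8)·3 = 9/4.
The column player minimizes the row player's payoff; the smallest is 2, so the best response is 1.

1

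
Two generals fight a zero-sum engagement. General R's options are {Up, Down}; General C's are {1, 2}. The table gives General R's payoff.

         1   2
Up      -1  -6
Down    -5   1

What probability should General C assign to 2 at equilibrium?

Row minima: Up → -6, Down → -5; maximin = -5.
Column maxima: 1 → -1, 2 → 1; minimax = -1.
-5 ≠ -1, so there is no saddle point; optimal play is mixed.
Let General R play Up with probability p. Expected payoff against 1: (-1)p + (-5)(1−p) = 4p − 5; against 2: (-6)p + 1(1−p) = −7p + 1.
Setting these equal: 4p − 5 = −7p + 1 ⇒ 11p = 6 ⇒ p = 6/11, and the value is (4)·(6/11) − 5 = -31/11.
For General C: with q = P(1), equating Up's and Down's payoffs gives 5q − 6 = −6q + 1 ⇒ q = 7/11.

4/11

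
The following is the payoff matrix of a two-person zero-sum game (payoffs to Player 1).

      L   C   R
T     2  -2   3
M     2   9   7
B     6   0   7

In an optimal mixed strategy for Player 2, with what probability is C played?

4/13

Row minima: T → -2, M → 2, B → 0; maximin = 2.
Column maxima: L → 6, C → 9, R → 7; minimax = 6.
2 ≠ 6, so there is no saddle point; optimal play is mixed.
T is strictly dominated by B, so Player 1 never plays it.
R is strictly dominated by L (it gives Player 1 strictly more in every row), so Player 2 never plays it.
On the remaining 2×2 (M, B vs L, C):
Let Player 1 play M with probability p. Expected payoff against L: 2p + 6(1−p) = −4p + 6; against C: 9p + 0(1−p) = 9p.
Setting these equal: −4p + 6 = 9p ⇒ −13p = -6 ⇒ p = 6/13, and the value is (-4)·(6/13) + 6 = 54/13.
For Player 2: with q = P(L), equating M's and B's payoffs gives −7q + 9 = 6q ⇒ q = 9/13.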